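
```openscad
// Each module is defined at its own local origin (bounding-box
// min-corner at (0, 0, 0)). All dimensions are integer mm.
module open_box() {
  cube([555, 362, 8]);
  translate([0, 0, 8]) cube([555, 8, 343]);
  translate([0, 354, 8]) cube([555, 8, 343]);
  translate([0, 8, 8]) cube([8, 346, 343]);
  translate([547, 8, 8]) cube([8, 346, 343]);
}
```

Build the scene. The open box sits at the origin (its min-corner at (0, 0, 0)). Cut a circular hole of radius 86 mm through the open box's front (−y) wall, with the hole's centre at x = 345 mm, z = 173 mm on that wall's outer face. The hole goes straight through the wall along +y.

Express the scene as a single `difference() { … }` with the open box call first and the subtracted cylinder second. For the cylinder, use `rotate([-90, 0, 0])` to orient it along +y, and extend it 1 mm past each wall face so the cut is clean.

difference() {
  open_box();
  translate([345, -1, 173]) rotate([-90, 0, 0]) cylinder(h = 10, r = 86);
}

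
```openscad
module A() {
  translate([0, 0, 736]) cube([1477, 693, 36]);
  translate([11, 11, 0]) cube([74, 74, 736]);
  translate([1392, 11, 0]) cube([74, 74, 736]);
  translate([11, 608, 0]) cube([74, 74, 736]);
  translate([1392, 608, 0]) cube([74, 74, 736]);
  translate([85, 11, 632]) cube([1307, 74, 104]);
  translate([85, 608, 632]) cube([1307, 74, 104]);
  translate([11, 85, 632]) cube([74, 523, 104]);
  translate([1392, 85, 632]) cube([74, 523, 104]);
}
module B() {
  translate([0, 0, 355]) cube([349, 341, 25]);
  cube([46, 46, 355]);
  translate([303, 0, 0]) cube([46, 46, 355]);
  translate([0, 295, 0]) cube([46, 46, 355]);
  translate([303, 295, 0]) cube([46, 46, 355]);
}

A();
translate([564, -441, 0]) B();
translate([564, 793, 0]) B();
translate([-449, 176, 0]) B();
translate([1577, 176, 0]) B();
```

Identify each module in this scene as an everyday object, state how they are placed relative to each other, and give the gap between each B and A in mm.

A is a table. B is a stool. Four stools sit around the table at the −y, +y, −x, +x sides. The gap between each stool and the table is 100 mm.

Each stool's nearest face is 100 mm from the table's bounding box.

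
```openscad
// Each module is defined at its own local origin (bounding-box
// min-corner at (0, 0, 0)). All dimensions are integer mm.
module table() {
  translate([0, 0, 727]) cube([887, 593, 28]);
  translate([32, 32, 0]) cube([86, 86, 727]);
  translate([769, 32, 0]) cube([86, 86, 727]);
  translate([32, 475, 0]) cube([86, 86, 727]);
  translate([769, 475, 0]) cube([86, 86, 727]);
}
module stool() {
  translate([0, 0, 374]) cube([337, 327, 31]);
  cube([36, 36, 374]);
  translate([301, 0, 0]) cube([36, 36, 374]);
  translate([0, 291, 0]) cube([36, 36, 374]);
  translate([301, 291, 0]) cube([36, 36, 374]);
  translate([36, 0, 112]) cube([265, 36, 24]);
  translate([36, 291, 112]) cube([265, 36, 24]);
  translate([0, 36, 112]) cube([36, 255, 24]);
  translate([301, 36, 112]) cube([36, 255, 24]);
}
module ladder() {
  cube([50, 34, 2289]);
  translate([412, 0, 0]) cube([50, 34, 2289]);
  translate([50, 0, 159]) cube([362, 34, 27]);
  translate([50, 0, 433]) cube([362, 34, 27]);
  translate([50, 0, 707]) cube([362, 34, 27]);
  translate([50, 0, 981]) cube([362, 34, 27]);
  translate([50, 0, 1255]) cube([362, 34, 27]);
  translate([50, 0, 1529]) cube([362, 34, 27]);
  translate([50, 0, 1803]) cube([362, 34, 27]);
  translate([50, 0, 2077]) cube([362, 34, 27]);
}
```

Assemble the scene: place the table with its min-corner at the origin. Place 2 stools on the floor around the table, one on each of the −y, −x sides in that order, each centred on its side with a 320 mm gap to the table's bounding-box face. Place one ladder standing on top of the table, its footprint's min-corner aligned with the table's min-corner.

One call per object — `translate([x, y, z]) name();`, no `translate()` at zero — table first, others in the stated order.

table();
translate([275, -647, 0]) stool();
translate([-657, 133, 0]) stool();
translate([0, 0, 755]) ladder();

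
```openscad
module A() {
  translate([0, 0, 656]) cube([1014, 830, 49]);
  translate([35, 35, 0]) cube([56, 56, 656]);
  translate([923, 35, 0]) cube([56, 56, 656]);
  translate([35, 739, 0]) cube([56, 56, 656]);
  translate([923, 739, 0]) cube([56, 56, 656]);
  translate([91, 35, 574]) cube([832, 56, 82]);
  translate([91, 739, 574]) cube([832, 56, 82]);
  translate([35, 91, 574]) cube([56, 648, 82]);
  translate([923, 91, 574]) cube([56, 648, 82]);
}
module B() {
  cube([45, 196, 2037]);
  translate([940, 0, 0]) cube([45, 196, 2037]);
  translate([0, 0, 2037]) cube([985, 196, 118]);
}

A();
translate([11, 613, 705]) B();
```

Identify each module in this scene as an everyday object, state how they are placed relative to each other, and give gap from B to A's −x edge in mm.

A is a table. B is a door frame. The door frame is on top of the table. The gap from the door frame to the table's −x edge is 11 mm.

The door frame's min-x is at 11; the table's min-x is 0; gap = 11 mm.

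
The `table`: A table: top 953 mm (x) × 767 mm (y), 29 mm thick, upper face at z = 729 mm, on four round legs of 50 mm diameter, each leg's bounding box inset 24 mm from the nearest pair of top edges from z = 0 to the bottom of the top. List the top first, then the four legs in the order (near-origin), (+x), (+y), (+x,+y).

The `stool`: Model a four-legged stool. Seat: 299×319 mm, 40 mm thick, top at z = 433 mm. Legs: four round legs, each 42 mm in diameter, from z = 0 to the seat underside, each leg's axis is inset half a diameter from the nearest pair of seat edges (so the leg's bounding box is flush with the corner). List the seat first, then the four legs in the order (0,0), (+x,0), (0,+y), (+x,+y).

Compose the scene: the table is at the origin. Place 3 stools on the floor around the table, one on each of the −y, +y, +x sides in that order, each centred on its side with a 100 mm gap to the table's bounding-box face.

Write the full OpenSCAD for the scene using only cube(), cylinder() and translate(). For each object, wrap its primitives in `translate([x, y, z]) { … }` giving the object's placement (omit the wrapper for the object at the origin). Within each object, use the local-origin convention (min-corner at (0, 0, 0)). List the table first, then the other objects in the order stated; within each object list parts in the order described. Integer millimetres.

translate([0, 0, 700]) cube([953, 767, 29]);
translate([49, 49, 0]) cylinder(h = 700, r = 25);
translate([904, 49, 0]) cylinder(h = 700, r = 25);
translate([49, 718, 0]) cylinder(h = 700, r = 25);
translate([904, 718, 0]) cylinder(h = 700, r = 25);
translate([327, -419, 0]) {
  translate([0, 0, 393]) cube([299, 319, 40]);
  translate([21, 21, 0]) cylinder(h = 393, r = 21);
  translate([278, 21, 0]) cylinder(h = 393, r = 21);
  translate([21, 298, 0]) cylinder(h = 393, r = 21);
  translate([278, 298, 0]) cylinder(h = 393, r = 21);
}
translate([327, 867, 0]) {
  translate([0, 0, 393]) cube([299, 319, 40]);
  translate([21, 21, 0]) cylinder(h = 393, r = 21);
  translate([278, 21, 0]) cylinder(h = 393, r = 21);
  translate([21, 298, 0]) cylinder(h = 393, r = 21);
  translate([278, 298, 0]) cylinder(h = 393, r = 21);
}
translate([1053, 224, 0]) {
  translate([0, 0, 393]) cube([299, 319, 40]);
  translate([21, 21, 0]) cylinder(h = 393, r = 21);
  translate([278, 21, 0]) cylinder(h = 393, r = 21);
  translate([21, 298, 0]) cylinder(h = 393, r = 21);
  translate([278, 298, 0]) cylinder(h = 393, r = 21);
}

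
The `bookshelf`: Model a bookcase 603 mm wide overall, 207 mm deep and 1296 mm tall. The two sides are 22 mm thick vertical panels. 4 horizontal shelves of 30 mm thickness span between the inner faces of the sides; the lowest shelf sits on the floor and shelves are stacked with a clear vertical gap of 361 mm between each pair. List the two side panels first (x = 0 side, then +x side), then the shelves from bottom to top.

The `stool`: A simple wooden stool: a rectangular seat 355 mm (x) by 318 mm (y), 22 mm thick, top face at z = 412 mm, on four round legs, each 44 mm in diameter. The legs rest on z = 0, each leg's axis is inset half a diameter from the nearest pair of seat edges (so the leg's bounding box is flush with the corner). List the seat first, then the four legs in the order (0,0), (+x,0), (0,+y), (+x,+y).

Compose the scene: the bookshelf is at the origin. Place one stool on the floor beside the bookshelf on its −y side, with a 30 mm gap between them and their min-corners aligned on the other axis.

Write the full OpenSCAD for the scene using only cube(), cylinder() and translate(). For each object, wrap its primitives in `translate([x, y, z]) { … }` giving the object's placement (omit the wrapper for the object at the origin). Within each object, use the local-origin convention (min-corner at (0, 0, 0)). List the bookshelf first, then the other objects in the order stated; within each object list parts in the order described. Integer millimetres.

cube([22, 207, 1296]);
translate([581, 0, 0]) cube([22, 207, 1296]);
translate([22, 0, 0]) cube([559, 207, 30]);
translate([22, 0, 391]) cube([559, 207, 30]);
translate([22, 0, 782]) cube([559, 207, 30]);
translate([22, 0, 1173]) cube([559, 207, 30]);
translate([0, -348, 0]) {
  translate([0, 0, 390]) cube([355, 318, 22]);
  translate([22, 22, 0]) cylinder(h = 390, r = 22);
  translate([333, 22, 0]) cylinder(h = 390, r = 22);
  translate([22, 296, 0]) cylinder(h = 390, r = 22);
  translate([333, 296, 0]) cylinder(h = 390, r = 22);
}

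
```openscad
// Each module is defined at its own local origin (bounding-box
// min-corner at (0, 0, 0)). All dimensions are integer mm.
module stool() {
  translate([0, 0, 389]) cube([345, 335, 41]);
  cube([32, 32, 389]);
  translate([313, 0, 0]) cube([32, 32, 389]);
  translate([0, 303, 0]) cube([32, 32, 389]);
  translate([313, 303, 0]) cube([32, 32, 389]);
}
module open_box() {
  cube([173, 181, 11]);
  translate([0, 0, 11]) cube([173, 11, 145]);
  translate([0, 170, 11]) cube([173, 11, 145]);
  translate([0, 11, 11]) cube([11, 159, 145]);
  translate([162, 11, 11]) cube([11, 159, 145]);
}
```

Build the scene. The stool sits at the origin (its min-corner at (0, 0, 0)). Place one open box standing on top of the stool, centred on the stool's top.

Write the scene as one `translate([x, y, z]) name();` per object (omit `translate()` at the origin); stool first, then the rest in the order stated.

stool();
translate([86, 77, 430]) open_box();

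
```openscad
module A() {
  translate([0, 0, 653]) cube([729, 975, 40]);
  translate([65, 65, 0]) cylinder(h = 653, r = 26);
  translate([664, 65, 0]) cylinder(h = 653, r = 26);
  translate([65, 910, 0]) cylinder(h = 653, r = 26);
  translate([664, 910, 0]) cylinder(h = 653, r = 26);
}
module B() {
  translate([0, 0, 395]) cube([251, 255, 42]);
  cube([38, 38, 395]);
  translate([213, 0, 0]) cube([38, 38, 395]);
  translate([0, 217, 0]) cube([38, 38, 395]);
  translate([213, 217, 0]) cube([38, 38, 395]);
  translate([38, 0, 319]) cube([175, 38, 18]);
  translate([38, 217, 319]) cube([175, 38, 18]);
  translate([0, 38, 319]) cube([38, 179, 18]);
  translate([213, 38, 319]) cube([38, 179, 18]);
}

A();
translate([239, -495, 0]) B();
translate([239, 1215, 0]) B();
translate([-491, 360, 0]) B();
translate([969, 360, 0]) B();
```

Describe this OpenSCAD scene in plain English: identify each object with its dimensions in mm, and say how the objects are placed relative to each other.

A is a rectangular dining table. The top is 729×975×40 mm with its upper surface at z = 693 mm. It stands on four round legs of 52 mm diameter, each leg's bounding box inset 39 mm from the nearest pair of top edges, running from the floor to the underside of the top.

B is a four-legged stool. The seat is a 251×255×42 mm slab whose top surface is at z = 437 mm; four square legs, each 38×38 mm in cross-section, run from the floor (z = 0) to the underside of the seat, each flush with a corner of the seat. Four stretchers, 38 mm wide and 18 mm tall, connect adjacent legs with their undersides at z = 319 mm, each running between the inner faces of the legs it joins and aligned with the legs' outer faces on the other axis.

Four stools sit around the table at the −y, +y, −x, +x sides.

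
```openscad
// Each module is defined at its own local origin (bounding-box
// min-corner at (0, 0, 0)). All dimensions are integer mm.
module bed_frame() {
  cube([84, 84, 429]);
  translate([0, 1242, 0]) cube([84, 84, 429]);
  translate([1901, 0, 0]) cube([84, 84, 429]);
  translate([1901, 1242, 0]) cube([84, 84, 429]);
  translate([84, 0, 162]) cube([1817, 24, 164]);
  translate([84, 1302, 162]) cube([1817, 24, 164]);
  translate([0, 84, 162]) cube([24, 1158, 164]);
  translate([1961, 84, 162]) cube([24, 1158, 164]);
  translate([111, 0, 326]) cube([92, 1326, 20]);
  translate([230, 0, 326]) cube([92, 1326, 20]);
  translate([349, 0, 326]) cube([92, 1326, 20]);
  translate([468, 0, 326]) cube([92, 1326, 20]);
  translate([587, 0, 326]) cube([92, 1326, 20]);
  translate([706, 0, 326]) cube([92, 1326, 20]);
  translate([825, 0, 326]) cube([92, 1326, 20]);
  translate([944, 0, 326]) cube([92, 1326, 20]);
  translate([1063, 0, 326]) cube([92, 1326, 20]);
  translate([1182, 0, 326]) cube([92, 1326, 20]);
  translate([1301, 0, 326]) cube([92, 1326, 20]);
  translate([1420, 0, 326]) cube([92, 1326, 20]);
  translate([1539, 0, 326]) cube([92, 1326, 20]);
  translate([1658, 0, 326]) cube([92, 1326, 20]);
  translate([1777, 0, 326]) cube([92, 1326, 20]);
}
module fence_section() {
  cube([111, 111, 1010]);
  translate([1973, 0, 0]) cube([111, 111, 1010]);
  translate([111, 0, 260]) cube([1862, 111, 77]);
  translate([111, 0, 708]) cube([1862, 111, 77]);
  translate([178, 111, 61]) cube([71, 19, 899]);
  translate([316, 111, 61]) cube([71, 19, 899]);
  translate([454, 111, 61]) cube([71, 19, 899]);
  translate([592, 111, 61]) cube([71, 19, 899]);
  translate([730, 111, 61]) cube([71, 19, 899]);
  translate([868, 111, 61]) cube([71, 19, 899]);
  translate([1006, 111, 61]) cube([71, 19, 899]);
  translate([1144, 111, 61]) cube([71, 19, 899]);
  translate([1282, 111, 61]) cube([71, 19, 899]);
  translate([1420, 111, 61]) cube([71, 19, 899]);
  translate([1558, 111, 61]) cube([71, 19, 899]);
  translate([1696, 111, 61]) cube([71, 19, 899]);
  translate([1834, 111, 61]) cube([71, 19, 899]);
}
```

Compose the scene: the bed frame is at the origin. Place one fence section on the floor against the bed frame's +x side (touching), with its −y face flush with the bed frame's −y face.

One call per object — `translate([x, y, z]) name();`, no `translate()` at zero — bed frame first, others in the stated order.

bed_frame();
translate([1985, 0, 0]) fence_section();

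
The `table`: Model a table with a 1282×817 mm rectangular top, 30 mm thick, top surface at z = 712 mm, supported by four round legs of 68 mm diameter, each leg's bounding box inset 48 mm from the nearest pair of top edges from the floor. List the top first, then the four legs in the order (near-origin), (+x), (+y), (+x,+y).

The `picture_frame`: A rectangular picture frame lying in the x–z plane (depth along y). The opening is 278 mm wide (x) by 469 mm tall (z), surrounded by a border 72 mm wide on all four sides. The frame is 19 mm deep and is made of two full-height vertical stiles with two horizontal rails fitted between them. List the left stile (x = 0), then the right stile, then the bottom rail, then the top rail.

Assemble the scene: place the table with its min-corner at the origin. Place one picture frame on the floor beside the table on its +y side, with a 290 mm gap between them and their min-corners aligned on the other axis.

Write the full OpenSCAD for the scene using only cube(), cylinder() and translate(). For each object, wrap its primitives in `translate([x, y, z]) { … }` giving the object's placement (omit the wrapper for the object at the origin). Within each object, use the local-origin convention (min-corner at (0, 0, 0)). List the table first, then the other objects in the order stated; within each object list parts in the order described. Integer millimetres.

translate([0, 0, 682]) cube([1282, 817, 30]);
translate([82, 82, 0]) cylinder(h = 682, r = 34);
translate([1200, 82, 0]) cylinder(h = 682, r = 34);
translate([82, 735, 0]) cylinder(h = 682, r = 34);
translate([1200, 735, 0]) cylinder(h = 682, r = 34);
translate([0, 1107, 0]) {
  cube([72, 19, 613]);
  translate([350, 0, 0]) cube([72, 19, 613]);
  translate([72, 0, 0]) cube([278, 19, 72]);
  translate([72, 0, 541]) cube([278, 19, 72]);
}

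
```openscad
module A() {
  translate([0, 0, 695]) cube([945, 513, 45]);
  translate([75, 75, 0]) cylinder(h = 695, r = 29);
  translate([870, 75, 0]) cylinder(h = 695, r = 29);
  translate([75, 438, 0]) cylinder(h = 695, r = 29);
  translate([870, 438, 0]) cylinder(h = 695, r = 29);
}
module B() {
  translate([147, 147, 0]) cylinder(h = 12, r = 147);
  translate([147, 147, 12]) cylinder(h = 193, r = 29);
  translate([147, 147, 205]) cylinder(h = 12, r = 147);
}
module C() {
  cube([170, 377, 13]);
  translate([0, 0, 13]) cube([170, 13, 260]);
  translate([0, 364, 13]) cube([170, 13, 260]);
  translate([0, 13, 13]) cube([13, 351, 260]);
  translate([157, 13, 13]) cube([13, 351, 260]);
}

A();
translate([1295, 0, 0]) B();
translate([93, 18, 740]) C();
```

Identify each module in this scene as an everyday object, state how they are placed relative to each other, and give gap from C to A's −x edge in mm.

A is a table. B is a spool. C is an open box. The spool is on the floor beside the table on its +x side. The open box is on top of the table. The gap from the open box to the table's −x edge is 93 mm.

The open box's min-x is at 93; the table's min-x is 0; gap = 93 mm.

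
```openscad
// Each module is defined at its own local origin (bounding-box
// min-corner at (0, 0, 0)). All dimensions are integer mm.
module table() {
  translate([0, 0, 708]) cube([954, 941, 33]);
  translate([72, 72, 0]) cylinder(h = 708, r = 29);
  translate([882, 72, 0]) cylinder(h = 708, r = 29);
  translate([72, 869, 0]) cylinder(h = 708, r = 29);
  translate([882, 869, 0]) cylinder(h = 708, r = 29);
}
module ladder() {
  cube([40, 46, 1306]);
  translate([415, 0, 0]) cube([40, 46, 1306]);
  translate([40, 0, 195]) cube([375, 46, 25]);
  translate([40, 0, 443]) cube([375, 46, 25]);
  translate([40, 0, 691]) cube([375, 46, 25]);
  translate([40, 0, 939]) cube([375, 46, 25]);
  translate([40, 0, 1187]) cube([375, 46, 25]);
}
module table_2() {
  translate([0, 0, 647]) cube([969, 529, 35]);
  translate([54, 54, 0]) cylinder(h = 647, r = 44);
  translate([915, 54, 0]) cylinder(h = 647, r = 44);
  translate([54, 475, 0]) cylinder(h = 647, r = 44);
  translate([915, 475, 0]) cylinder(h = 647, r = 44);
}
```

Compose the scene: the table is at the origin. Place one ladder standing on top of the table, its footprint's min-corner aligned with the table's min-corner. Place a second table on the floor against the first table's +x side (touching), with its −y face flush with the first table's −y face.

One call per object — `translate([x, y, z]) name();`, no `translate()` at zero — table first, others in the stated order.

table();
translate([0, 0, 741]) ladder();
translate([954, 0, 0]) table_2();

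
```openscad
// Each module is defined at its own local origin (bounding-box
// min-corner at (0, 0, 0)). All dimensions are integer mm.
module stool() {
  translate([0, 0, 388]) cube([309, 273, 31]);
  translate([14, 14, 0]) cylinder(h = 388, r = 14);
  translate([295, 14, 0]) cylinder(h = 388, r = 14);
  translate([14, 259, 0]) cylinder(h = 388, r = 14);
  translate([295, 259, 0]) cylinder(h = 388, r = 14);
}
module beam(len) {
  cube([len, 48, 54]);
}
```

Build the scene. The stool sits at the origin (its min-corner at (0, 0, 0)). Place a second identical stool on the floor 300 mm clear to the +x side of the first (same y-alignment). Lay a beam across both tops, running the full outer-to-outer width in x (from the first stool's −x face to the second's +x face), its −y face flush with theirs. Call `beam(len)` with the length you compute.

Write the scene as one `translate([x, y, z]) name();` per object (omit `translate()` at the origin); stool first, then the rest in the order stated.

stool();
translate([609, 0, 0]) stool();
translate([0, 0, 419]) beam(918);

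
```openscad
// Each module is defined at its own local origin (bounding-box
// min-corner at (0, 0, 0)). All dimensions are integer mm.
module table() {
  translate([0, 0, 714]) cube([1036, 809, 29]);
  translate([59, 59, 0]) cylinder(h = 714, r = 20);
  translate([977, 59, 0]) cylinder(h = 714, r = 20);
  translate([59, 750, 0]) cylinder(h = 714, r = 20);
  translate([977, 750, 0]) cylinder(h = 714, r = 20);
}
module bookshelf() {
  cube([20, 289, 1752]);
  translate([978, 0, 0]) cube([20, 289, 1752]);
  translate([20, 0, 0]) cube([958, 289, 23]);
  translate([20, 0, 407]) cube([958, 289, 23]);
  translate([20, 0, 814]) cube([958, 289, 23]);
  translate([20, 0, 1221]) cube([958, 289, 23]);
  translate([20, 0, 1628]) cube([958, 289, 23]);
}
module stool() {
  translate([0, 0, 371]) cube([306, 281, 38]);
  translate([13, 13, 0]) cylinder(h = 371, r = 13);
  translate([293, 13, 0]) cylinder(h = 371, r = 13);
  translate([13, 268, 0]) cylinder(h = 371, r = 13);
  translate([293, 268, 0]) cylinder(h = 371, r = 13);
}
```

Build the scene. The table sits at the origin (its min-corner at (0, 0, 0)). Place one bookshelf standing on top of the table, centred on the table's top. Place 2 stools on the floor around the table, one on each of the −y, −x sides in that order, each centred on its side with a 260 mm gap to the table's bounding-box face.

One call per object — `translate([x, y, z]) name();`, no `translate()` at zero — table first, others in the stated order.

table();
translate([19, 260, 743]) bookshelf();
translate([365, -541, 0]) stool();
translate([-566, 264, 0]) stool();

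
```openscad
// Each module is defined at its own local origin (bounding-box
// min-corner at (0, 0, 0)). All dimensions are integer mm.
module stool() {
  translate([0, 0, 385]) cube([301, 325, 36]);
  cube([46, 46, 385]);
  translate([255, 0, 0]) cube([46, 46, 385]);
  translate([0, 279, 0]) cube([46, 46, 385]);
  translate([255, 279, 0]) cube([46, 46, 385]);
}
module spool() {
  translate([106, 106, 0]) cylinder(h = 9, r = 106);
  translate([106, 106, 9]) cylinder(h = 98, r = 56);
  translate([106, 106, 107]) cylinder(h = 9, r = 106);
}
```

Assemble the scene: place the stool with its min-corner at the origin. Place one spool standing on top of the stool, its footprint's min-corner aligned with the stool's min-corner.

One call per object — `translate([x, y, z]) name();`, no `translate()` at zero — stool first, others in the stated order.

stool();
translate([0, 0, 421]) spool();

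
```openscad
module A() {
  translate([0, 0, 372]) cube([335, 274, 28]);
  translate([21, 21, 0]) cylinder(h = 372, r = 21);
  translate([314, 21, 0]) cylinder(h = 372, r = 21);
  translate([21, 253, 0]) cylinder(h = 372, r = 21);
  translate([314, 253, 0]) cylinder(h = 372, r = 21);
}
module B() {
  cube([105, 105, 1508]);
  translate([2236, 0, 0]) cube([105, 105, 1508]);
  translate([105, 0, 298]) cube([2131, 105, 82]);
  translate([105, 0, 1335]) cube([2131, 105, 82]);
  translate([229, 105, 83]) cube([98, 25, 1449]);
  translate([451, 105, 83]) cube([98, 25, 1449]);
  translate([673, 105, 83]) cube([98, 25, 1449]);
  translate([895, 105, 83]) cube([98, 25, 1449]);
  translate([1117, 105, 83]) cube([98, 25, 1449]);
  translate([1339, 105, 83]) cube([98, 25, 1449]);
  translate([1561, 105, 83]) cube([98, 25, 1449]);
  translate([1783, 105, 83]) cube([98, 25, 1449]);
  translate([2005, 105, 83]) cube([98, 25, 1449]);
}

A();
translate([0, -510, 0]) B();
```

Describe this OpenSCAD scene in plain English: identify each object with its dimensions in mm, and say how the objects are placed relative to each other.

A is a four-legged stool. The seat is 335×274 mm, 28 mm thick, top at z = 400 mm. It stands on four round legs, each 42 mm in diameter, from z = 0 to the seat underside, each leg's axis is inset half a diameter from the nearest pair of seat edges (so the leg's bounding box is flush with the corner).

B is a fence section. Two 105×105 mm posts, 1508 mm tall, stand on the floor with a clear span of 2131 mm between their inner faces. Two horizontal rails of 105×82 mm section span the gap between the posts with their undersides at z = 298 mm and z = 1335 mm, flush with the posts' −y face. 9 pickets, each 98 mm wide, 25 mm thick and 1449 mm tall, are fixed to the +y face of the rails with their bottoms at z = 83 mm, evenly spaced across the span with equal gaps (rounded down to the nearest mm) at the −x end and between each pair — any rounding remainder accumulates at the +x end.

The fence section is on the floor beside the stool on its −y side.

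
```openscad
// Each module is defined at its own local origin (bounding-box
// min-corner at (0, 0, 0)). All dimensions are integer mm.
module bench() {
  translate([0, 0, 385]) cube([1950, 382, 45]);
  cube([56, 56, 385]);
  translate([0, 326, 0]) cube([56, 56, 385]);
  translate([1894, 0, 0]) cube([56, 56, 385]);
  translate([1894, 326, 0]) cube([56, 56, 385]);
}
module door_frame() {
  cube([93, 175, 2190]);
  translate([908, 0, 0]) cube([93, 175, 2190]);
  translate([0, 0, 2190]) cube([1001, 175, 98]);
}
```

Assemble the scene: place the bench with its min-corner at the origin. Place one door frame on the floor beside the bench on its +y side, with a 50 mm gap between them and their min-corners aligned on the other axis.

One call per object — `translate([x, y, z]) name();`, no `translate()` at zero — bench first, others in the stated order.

bench();
translate([0, 432, 0]) door_frame();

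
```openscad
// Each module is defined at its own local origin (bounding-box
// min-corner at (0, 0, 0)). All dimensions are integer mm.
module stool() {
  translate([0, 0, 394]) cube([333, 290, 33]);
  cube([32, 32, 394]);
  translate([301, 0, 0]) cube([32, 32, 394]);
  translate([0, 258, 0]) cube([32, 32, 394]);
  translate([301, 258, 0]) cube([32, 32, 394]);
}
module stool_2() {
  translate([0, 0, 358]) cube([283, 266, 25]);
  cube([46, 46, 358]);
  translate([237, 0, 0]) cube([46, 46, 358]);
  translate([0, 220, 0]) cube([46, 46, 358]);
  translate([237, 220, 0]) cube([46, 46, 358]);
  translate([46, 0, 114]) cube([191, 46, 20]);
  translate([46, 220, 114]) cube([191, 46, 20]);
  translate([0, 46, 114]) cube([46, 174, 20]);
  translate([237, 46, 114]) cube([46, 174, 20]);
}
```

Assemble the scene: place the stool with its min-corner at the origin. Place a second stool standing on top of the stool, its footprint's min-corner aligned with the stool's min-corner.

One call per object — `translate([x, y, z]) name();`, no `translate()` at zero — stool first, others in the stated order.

stool();
translate([0, 0, 427]) stool_2();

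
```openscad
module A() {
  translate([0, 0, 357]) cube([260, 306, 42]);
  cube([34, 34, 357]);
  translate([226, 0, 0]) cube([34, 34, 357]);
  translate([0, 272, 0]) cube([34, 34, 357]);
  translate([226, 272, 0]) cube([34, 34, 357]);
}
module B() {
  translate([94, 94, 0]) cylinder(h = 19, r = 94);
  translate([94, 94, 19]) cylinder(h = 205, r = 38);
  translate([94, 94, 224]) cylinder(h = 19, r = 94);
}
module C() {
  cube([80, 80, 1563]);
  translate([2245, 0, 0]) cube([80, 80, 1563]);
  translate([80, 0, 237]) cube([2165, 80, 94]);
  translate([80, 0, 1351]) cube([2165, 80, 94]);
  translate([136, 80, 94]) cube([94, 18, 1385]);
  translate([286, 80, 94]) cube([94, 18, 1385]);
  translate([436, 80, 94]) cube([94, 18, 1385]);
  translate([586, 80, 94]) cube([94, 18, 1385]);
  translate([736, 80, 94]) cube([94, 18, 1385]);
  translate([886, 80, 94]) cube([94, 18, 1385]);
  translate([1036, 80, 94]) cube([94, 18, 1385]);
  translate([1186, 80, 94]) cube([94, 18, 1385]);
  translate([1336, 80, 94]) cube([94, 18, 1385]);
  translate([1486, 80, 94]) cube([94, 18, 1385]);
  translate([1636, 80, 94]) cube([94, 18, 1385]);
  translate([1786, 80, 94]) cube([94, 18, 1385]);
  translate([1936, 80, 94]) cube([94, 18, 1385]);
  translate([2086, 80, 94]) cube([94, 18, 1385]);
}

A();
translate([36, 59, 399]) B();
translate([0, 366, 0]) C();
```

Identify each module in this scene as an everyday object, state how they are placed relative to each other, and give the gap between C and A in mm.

A is a stool. B is a spool. C is a fence section. The spool is on top of the stool, centred. The fence section is on the floor beside the stool on its +y side. The gap between the fence section and the stool is 60 mm.

The fence section's nearest face is 60 mm from the stool's +y face.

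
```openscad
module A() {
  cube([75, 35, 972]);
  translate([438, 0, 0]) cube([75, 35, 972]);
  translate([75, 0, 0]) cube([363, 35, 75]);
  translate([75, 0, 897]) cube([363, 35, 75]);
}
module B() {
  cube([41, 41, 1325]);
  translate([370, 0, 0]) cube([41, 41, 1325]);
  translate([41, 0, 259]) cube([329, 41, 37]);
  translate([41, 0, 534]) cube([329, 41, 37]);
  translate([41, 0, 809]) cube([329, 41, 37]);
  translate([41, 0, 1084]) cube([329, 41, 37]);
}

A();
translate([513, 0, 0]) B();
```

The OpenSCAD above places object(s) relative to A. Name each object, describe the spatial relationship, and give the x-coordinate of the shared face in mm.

A is a picture frame. B is a ladder. The ladder is against the picture frame's +x side, with their −y faces flush. The x-coordinate of the shared face is 513 mm.

The picture frame's +x face and the ladder's −x face are both at x = 513 mm.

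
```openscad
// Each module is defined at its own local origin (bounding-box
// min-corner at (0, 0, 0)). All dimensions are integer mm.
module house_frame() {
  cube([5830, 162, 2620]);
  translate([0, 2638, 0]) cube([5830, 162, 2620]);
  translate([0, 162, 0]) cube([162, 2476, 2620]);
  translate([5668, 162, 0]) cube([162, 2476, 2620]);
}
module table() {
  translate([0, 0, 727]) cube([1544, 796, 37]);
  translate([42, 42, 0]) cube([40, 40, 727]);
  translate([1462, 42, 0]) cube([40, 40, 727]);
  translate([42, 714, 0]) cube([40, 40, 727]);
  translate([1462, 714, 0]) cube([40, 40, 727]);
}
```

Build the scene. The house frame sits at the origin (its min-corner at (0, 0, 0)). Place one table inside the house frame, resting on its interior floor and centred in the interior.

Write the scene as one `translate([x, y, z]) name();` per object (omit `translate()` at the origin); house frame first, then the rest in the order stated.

house_frame();
translate([2143, 1002, 0]) table();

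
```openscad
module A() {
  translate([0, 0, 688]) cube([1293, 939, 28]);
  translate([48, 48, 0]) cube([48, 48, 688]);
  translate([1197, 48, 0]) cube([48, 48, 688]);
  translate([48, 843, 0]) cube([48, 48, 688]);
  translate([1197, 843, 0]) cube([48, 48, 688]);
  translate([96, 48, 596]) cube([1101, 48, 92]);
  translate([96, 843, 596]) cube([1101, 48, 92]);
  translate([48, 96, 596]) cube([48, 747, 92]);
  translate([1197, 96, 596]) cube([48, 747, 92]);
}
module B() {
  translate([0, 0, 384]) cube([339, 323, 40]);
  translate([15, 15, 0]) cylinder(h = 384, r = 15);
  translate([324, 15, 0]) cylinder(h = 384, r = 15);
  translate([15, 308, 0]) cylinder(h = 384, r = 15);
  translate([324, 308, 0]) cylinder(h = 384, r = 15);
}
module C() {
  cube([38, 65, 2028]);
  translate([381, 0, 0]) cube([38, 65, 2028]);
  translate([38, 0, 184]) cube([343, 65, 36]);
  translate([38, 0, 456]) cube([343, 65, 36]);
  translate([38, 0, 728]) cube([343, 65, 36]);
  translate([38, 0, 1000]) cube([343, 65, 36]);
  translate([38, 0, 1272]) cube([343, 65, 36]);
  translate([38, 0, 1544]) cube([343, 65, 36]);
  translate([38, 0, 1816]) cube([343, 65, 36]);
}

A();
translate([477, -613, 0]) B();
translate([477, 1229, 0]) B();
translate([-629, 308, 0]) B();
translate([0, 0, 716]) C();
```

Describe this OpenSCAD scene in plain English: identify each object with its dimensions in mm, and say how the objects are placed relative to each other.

A is a table with a 1293×939 mm rectangular top, 28 mm thick, top surface at z = 716 mm, supported by four 48×48 mm square legs, each inset 48 mm from the nearest pair of top edges, running from the floor. Four apron rails, 48 mm thick and 92 mm tall, run between adjacent legs with their top edges flush with the underside of the top and their outer faces flush with the legs' outer faces.

B is a four-legged stool. The seat is 339×323 mm, 40 mm thick, top at z = 424 mm. It stands on four round legs, each 30 mm in diameter, from z = 0 to the seat underside, each leg's axis is inset half a diameter from the nearest pair of seat edges (so the leg's bounding box is flush with the corner).

C is a wooden ladder with two side rails of 38×65 mm section and 2028 mm height, set 419 mm apart overall. Between them run 7 rectangular rungs (65 mm deep, 36 mm thick), front faces flush with the rails' −y face. The bottom of the first rung is 184 mm above the floor and each subsequent rung is 272 mm higher than the one below.

Three stools sit around the table at the −y, +y, −x sides. The ladder is on top of the table.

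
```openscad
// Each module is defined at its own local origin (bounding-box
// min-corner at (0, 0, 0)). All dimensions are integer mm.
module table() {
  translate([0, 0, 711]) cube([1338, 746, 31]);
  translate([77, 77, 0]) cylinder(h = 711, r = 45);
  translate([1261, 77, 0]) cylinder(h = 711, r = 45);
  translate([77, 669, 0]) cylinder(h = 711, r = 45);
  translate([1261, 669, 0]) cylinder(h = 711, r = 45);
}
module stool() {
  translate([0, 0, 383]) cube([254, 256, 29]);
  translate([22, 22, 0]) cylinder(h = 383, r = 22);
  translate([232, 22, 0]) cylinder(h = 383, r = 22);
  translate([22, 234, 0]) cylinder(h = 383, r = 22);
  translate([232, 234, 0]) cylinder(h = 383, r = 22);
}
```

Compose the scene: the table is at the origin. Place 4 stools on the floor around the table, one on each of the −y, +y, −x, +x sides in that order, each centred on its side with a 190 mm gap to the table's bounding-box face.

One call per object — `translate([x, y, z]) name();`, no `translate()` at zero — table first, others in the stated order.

table();
translate([542, -446, 0]) stool();
translate([542, 936, 0]) stool();
translate([-444, 245, 0]) stool();
translate([1528, 245, 0]) stool();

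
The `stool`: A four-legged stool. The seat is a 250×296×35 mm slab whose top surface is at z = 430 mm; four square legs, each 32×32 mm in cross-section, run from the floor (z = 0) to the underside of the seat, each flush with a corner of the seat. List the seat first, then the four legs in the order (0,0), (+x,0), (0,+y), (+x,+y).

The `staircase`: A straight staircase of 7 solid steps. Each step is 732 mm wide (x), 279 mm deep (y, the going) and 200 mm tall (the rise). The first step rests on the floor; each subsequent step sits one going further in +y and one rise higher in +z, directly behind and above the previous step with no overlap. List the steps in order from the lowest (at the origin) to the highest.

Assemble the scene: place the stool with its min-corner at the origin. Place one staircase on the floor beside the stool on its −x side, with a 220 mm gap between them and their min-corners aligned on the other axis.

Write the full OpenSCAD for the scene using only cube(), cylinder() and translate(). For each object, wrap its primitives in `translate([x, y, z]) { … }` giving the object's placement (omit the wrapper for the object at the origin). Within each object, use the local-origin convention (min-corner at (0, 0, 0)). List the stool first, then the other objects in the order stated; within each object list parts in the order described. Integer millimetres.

translate([0, 0, 395]) cube([250, 296, 35]);
cube([32, 32, 395]);
translate([218, 0, 0]) cube([32, 32, 395]);
translate([0, 264, 0]) cube([32, 32, 395]);
translate([218, 264, 0]) cube([32, 32, 395]);
translate([-952, 0, 0]) {
  cube([732, 279, 200]);
  translate([0, 279, 200]) cube([732, 279, 200]);
  translate([0, 558, 400]) cube([732, 279, 200]);
  translate([0, 837, 600]) cube([732, 279, 200]);
  translate([0, 1116, 800]) cube([732, 279, 200]);
  translate([0, 1395, 1000]) cube([732, 279, 200]);
  translate([0, 1674, 1200]) cube([732, 279, 200]);
}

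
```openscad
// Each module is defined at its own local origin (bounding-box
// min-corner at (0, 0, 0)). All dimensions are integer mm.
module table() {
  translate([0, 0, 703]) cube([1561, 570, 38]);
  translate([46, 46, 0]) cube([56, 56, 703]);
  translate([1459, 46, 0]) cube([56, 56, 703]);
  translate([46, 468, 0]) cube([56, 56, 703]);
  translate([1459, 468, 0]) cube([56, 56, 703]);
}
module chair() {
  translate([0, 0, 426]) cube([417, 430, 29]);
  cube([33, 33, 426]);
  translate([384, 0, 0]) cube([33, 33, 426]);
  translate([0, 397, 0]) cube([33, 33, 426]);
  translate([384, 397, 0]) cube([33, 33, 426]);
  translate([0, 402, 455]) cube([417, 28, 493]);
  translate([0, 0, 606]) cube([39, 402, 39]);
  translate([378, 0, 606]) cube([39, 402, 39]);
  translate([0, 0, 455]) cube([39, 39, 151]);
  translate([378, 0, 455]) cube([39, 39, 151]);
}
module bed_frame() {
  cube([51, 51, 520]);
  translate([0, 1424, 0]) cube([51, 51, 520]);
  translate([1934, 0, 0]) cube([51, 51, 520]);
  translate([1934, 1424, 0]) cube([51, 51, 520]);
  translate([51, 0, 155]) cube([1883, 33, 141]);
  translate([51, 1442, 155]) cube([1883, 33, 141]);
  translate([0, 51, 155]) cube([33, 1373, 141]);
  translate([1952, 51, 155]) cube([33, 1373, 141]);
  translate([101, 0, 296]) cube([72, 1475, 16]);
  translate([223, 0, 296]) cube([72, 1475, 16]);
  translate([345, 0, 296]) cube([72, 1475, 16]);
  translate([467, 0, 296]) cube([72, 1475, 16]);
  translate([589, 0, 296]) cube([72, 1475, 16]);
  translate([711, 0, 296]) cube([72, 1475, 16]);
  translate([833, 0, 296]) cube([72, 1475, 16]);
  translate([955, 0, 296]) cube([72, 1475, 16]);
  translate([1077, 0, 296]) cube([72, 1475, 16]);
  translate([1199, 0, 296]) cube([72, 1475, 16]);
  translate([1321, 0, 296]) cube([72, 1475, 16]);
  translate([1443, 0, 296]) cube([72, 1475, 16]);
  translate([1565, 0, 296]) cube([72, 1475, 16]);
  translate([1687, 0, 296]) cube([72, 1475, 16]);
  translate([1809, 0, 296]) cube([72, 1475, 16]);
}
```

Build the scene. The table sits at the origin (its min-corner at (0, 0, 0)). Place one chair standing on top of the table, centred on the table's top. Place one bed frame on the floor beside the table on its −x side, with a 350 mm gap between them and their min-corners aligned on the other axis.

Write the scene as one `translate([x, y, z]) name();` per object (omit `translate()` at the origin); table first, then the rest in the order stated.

table();
translate([572, 70, 741]) chair();
translate([-2335, 0, 0]) bed_frame();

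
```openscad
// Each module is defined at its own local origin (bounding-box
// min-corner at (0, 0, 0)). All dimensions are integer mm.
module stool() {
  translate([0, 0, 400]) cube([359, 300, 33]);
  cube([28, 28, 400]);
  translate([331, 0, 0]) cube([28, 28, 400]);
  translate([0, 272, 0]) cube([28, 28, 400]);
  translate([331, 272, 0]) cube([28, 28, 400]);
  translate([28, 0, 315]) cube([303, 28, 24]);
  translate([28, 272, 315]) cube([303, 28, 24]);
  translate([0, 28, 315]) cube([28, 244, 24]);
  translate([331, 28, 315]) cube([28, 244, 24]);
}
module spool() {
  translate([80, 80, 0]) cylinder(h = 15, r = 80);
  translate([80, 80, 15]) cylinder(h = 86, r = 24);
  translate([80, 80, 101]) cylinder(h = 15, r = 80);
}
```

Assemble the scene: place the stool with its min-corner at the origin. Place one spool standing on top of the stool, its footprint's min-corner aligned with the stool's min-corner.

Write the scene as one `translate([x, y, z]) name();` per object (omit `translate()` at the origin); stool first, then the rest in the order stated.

stool();
translate([0, 0, 433]) spool();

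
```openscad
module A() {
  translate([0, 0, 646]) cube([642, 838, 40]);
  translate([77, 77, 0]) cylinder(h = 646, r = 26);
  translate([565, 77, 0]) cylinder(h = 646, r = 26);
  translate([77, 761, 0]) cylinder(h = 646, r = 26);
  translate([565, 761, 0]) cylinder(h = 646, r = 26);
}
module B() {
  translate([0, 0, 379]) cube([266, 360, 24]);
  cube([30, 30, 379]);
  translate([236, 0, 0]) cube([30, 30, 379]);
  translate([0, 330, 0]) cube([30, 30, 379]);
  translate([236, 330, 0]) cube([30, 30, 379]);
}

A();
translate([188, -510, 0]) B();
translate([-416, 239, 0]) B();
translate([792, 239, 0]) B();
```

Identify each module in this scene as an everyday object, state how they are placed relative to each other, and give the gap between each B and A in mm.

A is a table. B is a stool. Three stools sit around the table at the −y, −x, +x sides. The gap between each stool and the table is 150 mm.

Each stool's nearest face is 150 mm from the table's bounding box.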